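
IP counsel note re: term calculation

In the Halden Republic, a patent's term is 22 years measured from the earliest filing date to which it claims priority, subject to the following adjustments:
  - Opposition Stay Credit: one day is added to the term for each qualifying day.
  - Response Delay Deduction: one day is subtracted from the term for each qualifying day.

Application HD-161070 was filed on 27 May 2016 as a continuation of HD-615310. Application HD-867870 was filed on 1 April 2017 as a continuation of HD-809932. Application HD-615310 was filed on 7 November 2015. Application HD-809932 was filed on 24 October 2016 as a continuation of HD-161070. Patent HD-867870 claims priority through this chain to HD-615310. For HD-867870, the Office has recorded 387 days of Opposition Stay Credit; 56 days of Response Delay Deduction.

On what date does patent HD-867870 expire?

Earliest priority filing: 7 November 2015.
Base term: 7 November 2015 + 22 years → 7 November 2037.
Opposition Stay Credit: +387 days → 29 November 2038.
Response Delay Deduction: −56 days → 4 October 2038.

October 4, 2038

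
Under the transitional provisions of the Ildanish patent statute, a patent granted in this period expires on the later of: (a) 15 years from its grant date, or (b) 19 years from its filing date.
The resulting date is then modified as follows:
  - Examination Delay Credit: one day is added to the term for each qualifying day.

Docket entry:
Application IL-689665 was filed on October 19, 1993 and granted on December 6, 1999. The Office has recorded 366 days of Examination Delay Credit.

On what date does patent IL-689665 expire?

December 7, 2015

(a) grant + 15 years → 6 December 2014.
(b) filing + 19 years → 19 October 2012.
Later of the two: 6 December 2014.
Examination Delay Credit: +366 days → 7 December 2015.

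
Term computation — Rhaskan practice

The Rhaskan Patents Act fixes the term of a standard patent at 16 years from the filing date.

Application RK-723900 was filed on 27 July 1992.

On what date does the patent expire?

Filing date + 16 years → 27 July 2008.

2008-07-27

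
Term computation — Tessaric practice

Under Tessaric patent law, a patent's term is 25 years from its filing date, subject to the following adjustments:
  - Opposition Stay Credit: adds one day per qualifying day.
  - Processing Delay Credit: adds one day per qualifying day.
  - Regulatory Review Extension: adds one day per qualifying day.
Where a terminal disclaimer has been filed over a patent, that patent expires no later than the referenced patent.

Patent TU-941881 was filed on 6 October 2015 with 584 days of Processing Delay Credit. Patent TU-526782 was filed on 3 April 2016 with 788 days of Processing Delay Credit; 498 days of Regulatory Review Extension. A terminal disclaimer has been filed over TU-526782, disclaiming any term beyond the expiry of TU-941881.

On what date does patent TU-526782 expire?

May 13, 2042

Natural term of TU-526782:
  Base: filing + 25 years → 3 April 2041.
  Processing Delay Credit: +788 days → 31 May 2043.
  Regulatory Review Extension: +498 days → 10 October 2044.
Expiry of referenced patent TU-941881:
  Base: filing + 25 years → 6 October 2040.
  Processing Delay Credit: +584 days → 13 May 2042.
Terminal disclaimer: TU-526782 expires on the earlier of 10 October 2044 and 13 May 2042.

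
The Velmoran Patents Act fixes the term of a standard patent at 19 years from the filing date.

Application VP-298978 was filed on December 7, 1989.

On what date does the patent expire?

Filing date + 19 years → 7 December 2008.

2008-12-07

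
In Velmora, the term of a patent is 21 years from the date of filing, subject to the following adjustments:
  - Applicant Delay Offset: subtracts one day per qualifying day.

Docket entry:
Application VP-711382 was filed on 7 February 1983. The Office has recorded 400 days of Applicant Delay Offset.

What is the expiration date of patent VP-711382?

Base term: filing date + 21 years → 7 February 2004.
Applicant Delay Offset: −400 days → 3 January 2003.

2003-01-03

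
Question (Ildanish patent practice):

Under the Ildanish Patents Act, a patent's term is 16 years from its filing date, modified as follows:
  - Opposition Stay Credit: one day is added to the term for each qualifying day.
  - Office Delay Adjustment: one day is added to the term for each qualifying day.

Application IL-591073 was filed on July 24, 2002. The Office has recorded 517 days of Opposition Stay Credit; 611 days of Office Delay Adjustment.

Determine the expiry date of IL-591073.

August 25, 2021

Base term: filing date + 16 years → 24 July 2018.
Opposition Stay Credit: +517 days → 23 December 2019.
Office Delay Adjustment: +611 days → 25 August 2021.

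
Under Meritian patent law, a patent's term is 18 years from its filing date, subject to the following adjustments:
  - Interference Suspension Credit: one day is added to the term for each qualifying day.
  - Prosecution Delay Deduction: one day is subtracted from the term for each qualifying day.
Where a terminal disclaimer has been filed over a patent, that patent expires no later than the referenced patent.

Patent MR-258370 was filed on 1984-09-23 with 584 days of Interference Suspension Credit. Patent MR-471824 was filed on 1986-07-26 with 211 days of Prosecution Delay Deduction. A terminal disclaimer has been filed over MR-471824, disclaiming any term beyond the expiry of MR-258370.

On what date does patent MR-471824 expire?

2003-12-28

Natural term of MR-471824:
  Base: filing + 18 years → 26 July 2004.
  Prosecution Delay Deduction: −211 days → 28 December 2003.
Expiry of referenced patent MR-258370:
  Base: filing + 18 years → 23 September 2002.
  Interference Suspension Credit: +584 days → 29 April 2004.
Terminal disclaimer: MR-471824 expires on the earlier of 28 December 2003 and 29 April 2004.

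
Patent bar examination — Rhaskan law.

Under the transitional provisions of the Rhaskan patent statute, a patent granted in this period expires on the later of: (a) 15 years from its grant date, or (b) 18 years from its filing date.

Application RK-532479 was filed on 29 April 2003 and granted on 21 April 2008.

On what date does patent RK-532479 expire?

2023-04-21

(a) grant + 15 years → 21 April 2023.
(b) filing + 18 years → 29 April 2021.
Later of the two: 21 April 2023.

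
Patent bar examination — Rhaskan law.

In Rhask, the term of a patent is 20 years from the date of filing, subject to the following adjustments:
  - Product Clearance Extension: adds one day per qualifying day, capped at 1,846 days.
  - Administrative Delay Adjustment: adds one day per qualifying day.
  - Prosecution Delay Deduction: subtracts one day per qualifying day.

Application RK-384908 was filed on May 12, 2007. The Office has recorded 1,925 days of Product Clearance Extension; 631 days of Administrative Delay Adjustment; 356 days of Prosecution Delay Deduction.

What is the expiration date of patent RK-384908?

Base term: filing date + 20 years → 12 May 2027.
Product Clearance Extension: 1925 days claimed exceeds the 1846-day cap, so +1846 days → 31 May 2032.
Administrative Delay Adjustment: +631 days → 21 February 2034.
Prosecution Delay Deduction: −356 days → 2 March 2033.

2033-03-02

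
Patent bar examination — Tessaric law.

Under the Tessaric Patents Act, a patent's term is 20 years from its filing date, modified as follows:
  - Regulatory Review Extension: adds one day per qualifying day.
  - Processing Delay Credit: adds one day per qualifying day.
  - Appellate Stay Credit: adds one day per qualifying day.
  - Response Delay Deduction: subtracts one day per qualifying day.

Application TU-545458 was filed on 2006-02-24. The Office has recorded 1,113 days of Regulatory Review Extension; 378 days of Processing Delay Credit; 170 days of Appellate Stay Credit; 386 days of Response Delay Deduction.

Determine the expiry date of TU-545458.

August 22, 2029

Base term: filing date + 20 years → 24 February 2026.
Regulatory Review Extension: +1113 days → 13 March 2029.
Processing Delay Credit: +378 days → 26 March 2030.
Appellate Stay Credit: +170 days → 12 September 2030.
Response Delay Deduction: −386 days → 22 August 2029.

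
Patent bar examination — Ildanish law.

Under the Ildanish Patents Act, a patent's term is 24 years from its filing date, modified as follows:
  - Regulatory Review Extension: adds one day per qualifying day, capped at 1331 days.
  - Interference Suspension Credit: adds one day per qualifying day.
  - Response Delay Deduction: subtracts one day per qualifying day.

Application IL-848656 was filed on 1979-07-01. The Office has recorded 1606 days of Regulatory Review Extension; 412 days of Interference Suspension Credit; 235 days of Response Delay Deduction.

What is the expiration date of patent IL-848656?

Base term: filing date + 24 years → 1 July 2003.
Regulatory Review Extension: 1606 days claimed exceeds the 1331-day cap, so +1331 days → 21 February 2007.
Interference Suspension Credit: +412 days → 8 April 2008.
Response Delay Deduction: −235 days → 17 August 2007.

August 17, 2007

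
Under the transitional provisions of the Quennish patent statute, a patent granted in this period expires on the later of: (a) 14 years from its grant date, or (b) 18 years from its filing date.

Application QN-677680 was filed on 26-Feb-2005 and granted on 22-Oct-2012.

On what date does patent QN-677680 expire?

2026-10-22

(a) grant + 14 years → 22 October 2026.
(b) filing + 18 years → 26 February 2023.
Later of the two: 22 October 2026.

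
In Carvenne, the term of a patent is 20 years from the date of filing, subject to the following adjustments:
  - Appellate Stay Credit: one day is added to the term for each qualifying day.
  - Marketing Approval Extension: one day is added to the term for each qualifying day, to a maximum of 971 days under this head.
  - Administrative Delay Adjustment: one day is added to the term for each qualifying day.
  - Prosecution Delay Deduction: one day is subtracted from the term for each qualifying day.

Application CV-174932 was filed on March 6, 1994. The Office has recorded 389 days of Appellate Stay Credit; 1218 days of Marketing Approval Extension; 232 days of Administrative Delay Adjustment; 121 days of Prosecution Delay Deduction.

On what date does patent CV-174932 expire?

2018-03-16

Base term: filing date + 20 years → 6 March 2014.
Appellate Stay Credit: +389 days → 30 March 2015.
Marketing Approval Extension: 1218 days claimed exceeds the 971-day cap, so +971 days → 25 November 2017.
Administrative Delay Adjustment: +232 days → 15 July 2018.
Prosecution Delay Deduction: −121 days → 16 March 2018.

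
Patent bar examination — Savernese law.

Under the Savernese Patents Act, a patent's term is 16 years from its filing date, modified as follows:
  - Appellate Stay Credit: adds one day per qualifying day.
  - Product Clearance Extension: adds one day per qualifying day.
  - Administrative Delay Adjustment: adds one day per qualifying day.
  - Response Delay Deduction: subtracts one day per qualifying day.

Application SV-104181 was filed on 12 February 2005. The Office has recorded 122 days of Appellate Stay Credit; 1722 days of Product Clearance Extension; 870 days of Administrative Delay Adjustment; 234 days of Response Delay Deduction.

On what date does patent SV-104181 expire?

2027-11-28

Base term: filing date + 16 years → 12 February 2021.
Appellate Stay Credit: +122 days → 14 June 2021.
Product Clearance Extension: +1722 days → 2 March 2026.
Administrative Delay Adjustment: +870 days → 19 July 2028.
Response Delay Deduction: −234 days → 28 November 2027.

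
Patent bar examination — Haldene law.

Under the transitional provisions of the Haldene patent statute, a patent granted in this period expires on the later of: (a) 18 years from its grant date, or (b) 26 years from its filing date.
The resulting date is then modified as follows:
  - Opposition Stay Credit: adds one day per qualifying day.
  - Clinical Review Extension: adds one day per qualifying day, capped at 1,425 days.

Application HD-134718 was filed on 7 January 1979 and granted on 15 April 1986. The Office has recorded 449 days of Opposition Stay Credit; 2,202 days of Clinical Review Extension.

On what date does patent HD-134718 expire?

(a) grant + 18 years → 15 April 2004.
(b) filing + 26 years → 7 January 2005.
Later of the two: 7 January 2005.
Opposition Stay Credit: +449 days → 1 April 2006.
Clinical Review Extension: 2202 days claimed exceeds the 1425-day cap, so +1425 days → 24 February 2010.

February 24, 2010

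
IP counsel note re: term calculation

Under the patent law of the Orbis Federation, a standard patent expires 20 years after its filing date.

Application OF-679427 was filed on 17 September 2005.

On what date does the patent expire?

Filing date + 20 years → 17 September 2025.

2025-09-17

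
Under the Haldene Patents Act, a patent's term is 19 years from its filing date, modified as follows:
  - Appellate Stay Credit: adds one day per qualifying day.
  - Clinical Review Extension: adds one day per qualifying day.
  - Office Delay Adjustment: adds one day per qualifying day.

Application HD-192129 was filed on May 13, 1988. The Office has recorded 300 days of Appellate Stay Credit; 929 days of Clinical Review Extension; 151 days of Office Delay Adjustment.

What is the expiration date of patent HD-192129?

2011-02-21

Base term: filing date + 19 years → 13 May 2007.
Appellate Stay Credit: +300 days → 8 March 2008.
Clinical Review Extension: +929 days → 23 September 2010.
Office Delay Adjustment: +151 days → 21 February 2011.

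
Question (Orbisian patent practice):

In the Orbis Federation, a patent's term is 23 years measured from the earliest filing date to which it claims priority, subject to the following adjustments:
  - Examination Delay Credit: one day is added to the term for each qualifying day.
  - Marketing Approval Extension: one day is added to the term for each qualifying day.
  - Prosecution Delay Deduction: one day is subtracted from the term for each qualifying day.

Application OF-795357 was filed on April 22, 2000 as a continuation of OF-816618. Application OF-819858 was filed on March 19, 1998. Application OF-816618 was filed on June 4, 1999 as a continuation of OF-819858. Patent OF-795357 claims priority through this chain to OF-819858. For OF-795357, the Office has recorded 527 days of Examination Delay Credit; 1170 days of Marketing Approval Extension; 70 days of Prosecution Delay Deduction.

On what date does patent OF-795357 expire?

2025-09-01

Earliest priority filing: 19 March 1998.
Base term: 19 March 1998 + 23 years → 19 March 2021.
Examination Delay Credit: +527 days → 28 August 2022.
Marketing Approval Extension: +1170 days → 10 November 2025.
Prosecution Delay Deduction: −70 days → 1 September 2025.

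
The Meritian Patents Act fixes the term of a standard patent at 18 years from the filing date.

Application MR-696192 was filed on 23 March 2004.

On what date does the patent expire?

March 23, 2022

Filing date + 18 years → 23 March 2022.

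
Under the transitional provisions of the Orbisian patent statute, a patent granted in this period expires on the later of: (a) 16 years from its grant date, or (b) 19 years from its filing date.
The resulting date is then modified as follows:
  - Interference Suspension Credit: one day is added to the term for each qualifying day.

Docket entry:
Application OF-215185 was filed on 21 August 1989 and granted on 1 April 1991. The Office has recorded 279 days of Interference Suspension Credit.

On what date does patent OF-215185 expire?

2009-05-27

(a) grant + 16 years → 1 April 2007.
(b) filing + 19 years → 21 August 2008.
Later of the two: 21 August 2008.
Interference Suspension Credit: +279 days → 27 May 2009.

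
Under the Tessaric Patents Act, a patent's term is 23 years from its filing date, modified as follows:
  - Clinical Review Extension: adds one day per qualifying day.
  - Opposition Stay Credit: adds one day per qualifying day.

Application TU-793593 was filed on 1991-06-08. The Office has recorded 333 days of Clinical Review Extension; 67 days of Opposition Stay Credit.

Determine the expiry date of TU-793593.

Base term: filing date + 23 years → 8 June 2014.
Clinical Review Extension: +333 days → 7 May 2015.
Opposition Stay Credit: +67 days → 13 July 2015.

July 13, 2015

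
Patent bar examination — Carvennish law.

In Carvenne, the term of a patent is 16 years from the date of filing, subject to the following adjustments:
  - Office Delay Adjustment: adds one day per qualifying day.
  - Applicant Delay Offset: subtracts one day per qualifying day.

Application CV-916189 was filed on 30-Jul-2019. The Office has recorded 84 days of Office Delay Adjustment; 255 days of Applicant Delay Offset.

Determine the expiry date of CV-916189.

Base term: filing date + 16 years → 30 July 2035.
Office Delay Adjustment: +84 days → 22 October 2035.
Applicant Delay Offset: −255 days → 9 February 2035.

2035-02-09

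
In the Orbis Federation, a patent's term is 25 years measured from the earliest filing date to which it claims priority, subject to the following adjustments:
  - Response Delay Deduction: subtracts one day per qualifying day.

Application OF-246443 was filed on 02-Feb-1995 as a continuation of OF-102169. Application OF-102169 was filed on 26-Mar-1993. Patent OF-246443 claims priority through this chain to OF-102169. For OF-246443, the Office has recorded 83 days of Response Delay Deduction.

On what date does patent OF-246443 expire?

Earliest priority filing: 26 March 1993.
Base term: 26 March 1993 + 25 years → 26 March 2018.
Response Delay Deduction: −83 days → 2 January 2018.

2018-01-02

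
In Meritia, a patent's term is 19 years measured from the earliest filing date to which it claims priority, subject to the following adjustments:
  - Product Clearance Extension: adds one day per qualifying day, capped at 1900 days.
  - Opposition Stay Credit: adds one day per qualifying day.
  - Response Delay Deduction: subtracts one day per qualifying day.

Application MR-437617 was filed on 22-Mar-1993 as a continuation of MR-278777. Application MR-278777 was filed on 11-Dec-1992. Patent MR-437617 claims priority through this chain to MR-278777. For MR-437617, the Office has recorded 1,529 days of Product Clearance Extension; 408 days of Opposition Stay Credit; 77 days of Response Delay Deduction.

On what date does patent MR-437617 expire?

2017-01-13

Earliest priority filing: 11 December 1992.
Base term: 11 December 1992 + 19 years → 11 December 2011.
Product Clearance Extension: 1529 days (within the 1900-day cap) → +1529 days → 17 February 2016.
Opposition Stay Credit: +408 days → 31 March 2017.
Response Delay Deduction: −77 days → 13 January 2017.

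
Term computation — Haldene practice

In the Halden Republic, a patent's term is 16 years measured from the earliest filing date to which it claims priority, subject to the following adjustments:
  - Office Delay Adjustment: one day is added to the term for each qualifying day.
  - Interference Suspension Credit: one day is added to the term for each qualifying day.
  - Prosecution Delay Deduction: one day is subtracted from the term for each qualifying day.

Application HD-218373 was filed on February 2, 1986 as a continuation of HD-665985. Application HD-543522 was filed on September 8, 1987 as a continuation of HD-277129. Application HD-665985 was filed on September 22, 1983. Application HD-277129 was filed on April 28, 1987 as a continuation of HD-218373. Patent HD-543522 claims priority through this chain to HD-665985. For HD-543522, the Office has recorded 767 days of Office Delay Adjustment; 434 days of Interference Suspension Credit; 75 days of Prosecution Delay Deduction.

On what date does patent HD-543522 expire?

October 22, 2002

Earliest priority filing: 22 September 1983.
Base term: 22 September 1983 + 16 years → 22 September 1999.
Office Delay Adjustment: +767 days → 28 October 2001.
Interference Suspension Credit: +434 days → 5 January 2003.
Prosecution Delay Deduction: −75 days → 22 October 2002.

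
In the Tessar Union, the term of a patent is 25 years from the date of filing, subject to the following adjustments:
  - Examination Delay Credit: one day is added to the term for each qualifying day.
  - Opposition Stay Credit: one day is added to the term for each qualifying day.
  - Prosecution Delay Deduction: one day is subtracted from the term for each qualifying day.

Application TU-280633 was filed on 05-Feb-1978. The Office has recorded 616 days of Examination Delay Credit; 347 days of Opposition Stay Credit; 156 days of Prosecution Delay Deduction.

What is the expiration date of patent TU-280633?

April 22, 2005

Base term: filing date + 25 years → 5 February 2003.
Examination Delay Credit: +616 days → 13 October 2004.
Opposition Stay Credit: +347 days → 25 September 2005.
Prosecution Delay Deduction: −156 days → 22 April 2005.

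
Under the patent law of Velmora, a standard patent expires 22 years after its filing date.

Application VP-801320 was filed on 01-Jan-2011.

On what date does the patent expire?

Filing date + 22 years → 1 January 2033.

2033-01-01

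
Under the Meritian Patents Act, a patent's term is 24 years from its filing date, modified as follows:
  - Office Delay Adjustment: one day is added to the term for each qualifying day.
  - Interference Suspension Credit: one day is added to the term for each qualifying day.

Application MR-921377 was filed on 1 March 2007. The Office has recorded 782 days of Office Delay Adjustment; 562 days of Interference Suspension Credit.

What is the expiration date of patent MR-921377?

November 4, 2034

Base term: filing date + 24 years → 1 March 2031.
Office Delay Adjustment: +782 days → 21 April 2033.
Interference Suspension Credit: +562 days → 4 November 2034.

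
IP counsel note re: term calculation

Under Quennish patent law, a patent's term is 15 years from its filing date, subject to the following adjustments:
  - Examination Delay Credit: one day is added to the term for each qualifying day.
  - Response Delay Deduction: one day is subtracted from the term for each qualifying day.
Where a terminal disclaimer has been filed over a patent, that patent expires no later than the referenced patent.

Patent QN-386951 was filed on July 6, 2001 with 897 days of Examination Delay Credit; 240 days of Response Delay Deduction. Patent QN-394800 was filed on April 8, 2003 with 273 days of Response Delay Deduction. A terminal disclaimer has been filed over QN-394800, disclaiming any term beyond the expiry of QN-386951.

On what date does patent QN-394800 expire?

July 9, 2017

Natural term of QN-394800:
  Base: filing + 15 years → 8 April 2018.
  Response Delay Deduction: −273 days → 9 July 2017.
Expiry of referenced patent QN-386951:
  Base: filing + 15 years → 6 July 2016.
  Examination Delay Credit: +897 days → 20 December 2018.
  Response Delay Deduction: −240 days → 24 April 2018.
Terminal disclaimer: QN-394800 expires on the earlier of 9 July 2017 and 24 April 2018.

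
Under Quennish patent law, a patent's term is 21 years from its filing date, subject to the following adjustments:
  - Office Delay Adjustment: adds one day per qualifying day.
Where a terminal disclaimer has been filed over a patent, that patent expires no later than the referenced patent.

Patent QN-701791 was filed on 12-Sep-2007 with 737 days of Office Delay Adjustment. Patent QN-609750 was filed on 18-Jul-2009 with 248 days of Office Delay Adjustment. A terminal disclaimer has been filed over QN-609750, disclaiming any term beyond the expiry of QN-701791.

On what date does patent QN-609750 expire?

2030-09-19

Natural term of QN-609750:
  Base: filing + 21 years → 18 July 2030.
  Office Delay Adjustment: +248 days → 23 March 2031.
Expiry of referenced patent QN-701791:
  Base: filing + 21 years → 12 September 2028.
  Office Delay Adjustment: +737 days → 19 September 2030.
Terminal disclaimer: QN-609750 expires on the earlier of 23 March 2031 and 19 September 2030.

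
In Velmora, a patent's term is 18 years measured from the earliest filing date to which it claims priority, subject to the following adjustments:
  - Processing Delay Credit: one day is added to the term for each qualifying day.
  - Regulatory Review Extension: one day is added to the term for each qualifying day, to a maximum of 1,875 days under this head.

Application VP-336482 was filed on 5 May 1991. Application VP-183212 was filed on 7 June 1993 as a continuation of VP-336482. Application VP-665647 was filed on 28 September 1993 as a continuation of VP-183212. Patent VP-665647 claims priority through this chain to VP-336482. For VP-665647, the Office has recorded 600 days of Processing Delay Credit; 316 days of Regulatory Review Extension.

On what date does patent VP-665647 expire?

2011-11-07

Earliest priority filing: 5 May 1991.
Base term: 5 May 1991 + 18 years → 5 May 2009.
Processing Delay Credit: +600 days → 26 December 2010.
Regulatory Review Extension: 316 days (within the 1875-day cap) → +316 days → 7 November 2011.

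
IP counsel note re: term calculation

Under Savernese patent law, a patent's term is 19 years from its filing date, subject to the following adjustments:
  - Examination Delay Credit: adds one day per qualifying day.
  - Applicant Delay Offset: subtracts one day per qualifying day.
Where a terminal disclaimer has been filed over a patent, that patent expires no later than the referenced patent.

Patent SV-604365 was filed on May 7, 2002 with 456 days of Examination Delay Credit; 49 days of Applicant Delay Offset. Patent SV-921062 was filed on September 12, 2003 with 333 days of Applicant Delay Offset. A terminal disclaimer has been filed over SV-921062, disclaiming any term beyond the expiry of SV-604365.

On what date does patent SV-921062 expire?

2021-10-14

Natural term of SV-921062:
  Base: filing + 19 years → 12 September 2022.
  Applicant Delay Offset: −333 days → 14 October 2021.
Expiry of referenced patent SV-604365:
  Base: filing + 19 years → 7 May 2021.
  Examination Delay Credit: +456 days → 6 August 2022.
  Applicant Delay Offset: −49 days → 18 June 2022.
Terminal disclaimer: SV-921062 expires on the earlier of 14 October 2021 and 18 June 2022.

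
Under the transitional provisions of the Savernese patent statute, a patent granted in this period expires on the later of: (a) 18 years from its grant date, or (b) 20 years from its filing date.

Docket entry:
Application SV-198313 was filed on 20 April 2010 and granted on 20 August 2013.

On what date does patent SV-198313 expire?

August 20, 2031

(a) grant + 18 years → 20 August 2031.
(b) filing + 20 years → 20 April 2030.
Later of the two: 20 August 2031.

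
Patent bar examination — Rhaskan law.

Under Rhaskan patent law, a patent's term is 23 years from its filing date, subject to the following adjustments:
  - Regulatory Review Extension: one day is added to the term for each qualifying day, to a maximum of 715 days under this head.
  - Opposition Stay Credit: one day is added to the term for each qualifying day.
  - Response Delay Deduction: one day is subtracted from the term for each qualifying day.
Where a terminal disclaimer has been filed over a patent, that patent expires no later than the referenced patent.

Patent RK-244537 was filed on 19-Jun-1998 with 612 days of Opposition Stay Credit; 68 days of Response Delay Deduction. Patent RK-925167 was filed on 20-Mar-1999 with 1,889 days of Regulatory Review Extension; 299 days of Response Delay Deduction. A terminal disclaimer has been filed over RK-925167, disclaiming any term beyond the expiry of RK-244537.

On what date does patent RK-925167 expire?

2022-12-15

Natural term of RK-925167:
  Base: filing + 23 years → 20 March 2022.
  Regulatory Review Extension: 1889 days claimed exceeds the 715-day cap, so +715 days → 4 March 2024.
  Response Delay Deduction: −299 days → 10 May 2023.
Expiry of referenced patent RK-244537:
  Base: filing + 23 years → 19 June 2021.
  Opposition Stay Credit: +612 days → 21 February 2023.
  Response Delay Deduction: −68 days → 15 December 2022.
Terminal disclaimer: RK-925167 expires on the earlier of 10 May 2023 and 15 December 2022.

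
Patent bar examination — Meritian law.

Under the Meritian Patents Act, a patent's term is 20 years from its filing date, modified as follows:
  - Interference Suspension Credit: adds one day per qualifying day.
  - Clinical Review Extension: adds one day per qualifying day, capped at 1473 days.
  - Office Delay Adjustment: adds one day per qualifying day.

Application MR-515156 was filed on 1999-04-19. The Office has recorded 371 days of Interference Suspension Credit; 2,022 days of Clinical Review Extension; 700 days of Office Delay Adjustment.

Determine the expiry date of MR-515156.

Base term: filing date + 20 years → 19 April 2019.
Interference Suspension Credit: +371 days → 24 April 2020.
Clinical Review Extension: 2022 days claimed exceeds the 1473-day cap, so +1473 days → 6 May 2024.
Office Delay Adjustment: +700 days → 6 April 2026.

April 6, 2026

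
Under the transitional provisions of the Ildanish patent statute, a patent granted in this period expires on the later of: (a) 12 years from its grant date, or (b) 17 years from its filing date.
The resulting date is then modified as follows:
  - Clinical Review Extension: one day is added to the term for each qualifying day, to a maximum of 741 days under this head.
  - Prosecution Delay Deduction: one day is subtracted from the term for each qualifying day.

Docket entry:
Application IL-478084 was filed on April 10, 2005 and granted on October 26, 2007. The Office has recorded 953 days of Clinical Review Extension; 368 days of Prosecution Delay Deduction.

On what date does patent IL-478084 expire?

2023-04-18

(a) grant + 12 years → 26 October 2019.
(b) filing + 17 years → 10 April 2022.
Later of the two: 10 April 2022.
Clinical Review Extension: 953 days claimed exceeds the 741-day cap, so +741 days → 20 April 2024.
Prosecution Delay Deduction: −368 days → 18 April 2023.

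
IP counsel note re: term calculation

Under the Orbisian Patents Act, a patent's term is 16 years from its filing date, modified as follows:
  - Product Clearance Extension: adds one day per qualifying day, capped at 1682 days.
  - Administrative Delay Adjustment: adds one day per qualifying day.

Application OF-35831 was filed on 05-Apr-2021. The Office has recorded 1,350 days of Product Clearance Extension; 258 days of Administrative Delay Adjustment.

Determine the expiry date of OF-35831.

2041-08-30

Base term: filing date + 16 years → 5 April 2037.
Product Clearance Extension: 1350 days (within the 1682-day cap) → +1350 days → 15 December 2040.
Administrative Delay Adjustment: +258 days → 30 August 2041.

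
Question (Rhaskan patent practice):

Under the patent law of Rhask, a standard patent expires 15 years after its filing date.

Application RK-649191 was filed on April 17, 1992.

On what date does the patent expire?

Filing date + 15 years → 17 April 2007.

April 17, 2007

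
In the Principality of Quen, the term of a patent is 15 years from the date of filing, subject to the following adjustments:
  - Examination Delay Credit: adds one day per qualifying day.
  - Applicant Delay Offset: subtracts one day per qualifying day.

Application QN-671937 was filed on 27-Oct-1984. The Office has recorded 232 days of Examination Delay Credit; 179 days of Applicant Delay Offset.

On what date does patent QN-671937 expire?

1999-12-19

Base term: filing date + 15 years → 27 October 1999.
Examination Delay Credit: +232 days → 15 June 2000.
Applicant Delay Offset: −179 days → 19 December 1999.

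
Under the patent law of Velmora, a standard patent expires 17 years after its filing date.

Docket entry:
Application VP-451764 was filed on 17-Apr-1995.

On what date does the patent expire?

April 17, 2012

Filing date + 17 years → 17 April 2012.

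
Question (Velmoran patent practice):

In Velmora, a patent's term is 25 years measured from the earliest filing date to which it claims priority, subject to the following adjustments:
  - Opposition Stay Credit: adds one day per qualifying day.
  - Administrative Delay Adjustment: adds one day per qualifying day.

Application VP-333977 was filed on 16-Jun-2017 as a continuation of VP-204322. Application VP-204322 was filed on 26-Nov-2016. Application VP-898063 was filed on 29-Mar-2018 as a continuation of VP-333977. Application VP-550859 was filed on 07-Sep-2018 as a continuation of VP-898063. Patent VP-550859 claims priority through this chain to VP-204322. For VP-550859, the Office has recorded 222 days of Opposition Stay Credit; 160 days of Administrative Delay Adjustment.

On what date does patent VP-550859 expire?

Earliest priority filing: 26 November 2016.
Base term: 26 November 2016 + 25 years → 26 November 2041.
Opposition Stay Credit: +222 days → 6 July 2042.
Administrative Delay Adjustment: +160 days → 13 December 2042.

2042-12-13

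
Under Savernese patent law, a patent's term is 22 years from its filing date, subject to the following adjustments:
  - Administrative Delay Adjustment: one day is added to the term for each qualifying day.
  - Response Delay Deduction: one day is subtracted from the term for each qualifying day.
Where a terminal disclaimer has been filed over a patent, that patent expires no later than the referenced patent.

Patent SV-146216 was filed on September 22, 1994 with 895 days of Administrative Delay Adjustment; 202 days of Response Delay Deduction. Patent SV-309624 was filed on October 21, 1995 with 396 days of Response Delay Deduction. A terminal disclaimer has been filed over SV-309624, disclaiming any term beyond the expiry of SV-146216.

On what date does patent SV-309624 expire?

Natural term of SV-309624:
  Base: filing + 22 years → 21 October 2017.
  Response Delay Deduction: −396 days → 20 September 2016.
Expiry of referenced patent SV-146216:
  Base: filing + 22 years → 22 September 2016.
  Administrative Delay Adjustment: +895 days → 6 March 2019.
  Response Delay Deduction: −202 days → 16 August 2018.
Terminal disclaimer: SV-309624 expires on the earlier of 20 September 2016 and 16 August 2018.

September 20, 2016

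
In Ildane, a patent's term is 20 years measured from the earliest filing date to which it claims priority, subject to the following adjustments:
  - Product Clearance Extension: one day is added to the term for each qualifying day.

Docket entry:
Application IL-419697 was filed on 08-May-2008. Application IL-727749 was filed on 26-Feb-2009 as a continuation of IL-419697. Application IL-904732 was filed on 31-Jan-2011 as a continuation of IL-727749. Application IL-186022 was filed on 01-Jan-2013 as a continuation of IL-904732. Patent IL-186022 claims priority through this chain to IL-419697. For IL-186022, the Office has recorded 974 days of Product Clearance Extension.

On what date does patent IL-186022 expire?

Earliest priority filing: 8 May 2008.
Base term: 8 May 2008 + 20 years → 8 May 2028.
Product Clearance Extension: +974 days → 7 January 2031.

2031-01-07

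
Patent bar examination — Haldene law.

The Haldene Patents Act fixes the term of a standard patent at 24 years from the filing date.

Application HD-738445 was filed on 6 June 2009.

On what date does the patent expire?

Filing date + 24 years → 6 June 2033.

2033-06-06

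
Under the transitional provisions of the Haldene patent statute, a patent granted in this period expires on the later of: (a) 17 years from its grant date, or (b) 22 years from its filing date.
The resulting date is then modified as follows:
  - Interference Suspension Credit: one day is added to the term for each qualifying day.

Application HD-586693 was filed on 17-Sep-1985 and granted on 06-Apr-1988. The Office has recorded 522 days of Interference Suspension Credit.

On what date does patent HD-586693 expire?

2009-02-20

(a) grant + 17 years → 6 April 2005.
(b) filing + 22 years → 17 September 2007.
Later of the two: 17 September 2007.
Interference Suspension Credit: +522 days → 20 February 2009.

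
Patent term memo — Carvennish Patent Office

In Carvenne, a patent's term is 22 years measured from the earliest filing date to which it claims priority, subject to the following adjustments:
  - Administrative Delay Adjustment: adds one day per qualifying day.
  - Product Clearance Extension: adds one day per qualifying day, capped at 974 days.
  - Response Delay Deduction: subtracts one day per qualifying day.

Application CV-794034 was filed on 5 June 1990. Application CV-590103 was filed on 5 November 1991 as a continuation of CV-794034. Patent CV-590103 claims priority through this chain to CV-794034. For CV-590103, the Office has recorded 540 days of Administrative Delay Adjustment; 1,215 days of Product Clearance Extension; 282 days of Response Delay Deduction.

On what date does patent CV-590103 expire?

October 20, 2015

Earliest priority filing: 5 June 1990.
Base term: 5 June 1990 + 22 years → 5 June 2012.
Administrative Delay Adjustment: +540 days → 27 November 2013.
Product Clearance Extension: 1215 days claimed exceeds the 974-day cap, so +974 days → 28 July 2016.
Response Delay Deduction: −282 days → 20 October 2015.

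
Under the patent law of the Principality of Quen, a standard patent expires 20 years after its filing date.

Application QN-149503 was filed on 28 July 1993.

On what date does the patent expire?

2013-07-28

Filing date + 20 years → 28 July 2013.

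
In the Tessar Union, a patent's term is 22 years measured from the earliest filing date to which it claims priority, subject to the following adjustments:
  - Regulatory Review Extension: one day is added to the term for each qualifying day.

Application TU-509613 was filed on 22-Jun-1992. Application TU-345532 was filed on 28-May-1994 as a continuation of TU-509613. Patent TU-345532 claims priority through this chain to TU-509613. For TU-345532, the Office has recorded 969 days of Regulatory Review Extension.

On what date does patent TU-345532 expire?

Earliest priority filing: 22 June 1992.
Base term: 22 June 1992 + 22 years → 22 June 2014.
Regulatory Review Extension: +969 days → 15 February 2017.

2017-02-15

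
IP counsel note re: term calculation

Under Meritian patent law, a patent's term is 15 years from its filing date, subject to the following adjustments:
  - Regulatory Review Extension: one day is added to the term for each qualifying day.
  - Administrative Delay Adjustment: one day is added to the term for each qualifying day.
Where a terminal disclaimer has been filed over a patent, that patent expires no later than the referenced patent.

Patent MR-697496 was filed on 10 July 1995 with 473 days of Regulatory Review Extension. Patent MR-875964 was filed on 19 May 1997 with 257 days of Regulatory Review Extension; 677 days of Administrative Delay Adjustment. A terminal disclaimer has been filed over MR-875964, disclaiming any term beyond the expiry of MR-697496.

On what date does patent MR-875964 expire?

Natural term of MR-875964:
  Base: filing + 15 years → 19 May 2012.
  Regulatory Review Extension: +257 days → 31 January 2013.
  Administrative Delay Adjustment: +677 days → 9 December 2014.
Expiry of referenced patent MR-697496:
  Base: filing + 15 years → 10 July 2010.
  Regulatory Review Extension: +473 days → 26 October 2011.
Terminal disclaimer: MR-875964 expires on the earlier of 9 December 2014 and 26 October 2011.

October 26, 2011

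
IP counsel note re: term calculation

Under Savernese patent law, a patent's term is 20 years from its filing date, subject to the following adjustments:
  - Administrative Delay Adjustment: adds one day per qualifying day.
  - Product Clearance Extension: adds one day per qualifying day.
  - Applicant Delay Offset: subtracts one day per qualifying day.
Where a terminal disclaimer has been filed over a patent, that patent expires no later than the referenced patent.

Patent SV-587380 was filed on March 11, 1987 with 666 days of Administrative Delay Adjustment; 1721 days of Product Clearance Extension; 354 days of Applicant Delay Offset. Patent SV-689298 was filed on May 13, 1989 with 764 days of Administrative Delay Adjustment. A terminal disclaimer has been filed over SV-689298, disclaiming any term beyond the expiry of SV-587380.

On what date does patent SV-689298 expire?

Natural term of SV-689298:
  Base: filing + 20 years → 13 May 2009.
  Administrative Delay Adjustment: +764 days → 16 June 2011.
Expiry of referenced patent SV-587380:
  Base: filing + 20 years → 11 March 2007.
  Administrative Delay Adjustment: +666 days → 5 January 2009.
  Product Clearance Extension: +1721 days → 22 September 2013.
  Applicant Delay Offset: −354 days → 3 October 2012.
Terminal disclaimer: SV-689298 expires on the earlier of 16 June 2011 and 3 October 2012.

June 16, 2011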